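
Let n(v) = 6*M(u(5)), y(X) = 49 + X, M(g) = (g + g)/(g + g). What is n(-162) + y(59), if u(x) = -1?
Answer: 114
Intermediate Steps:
M(g) = 1 (M(g) = (2*g)/((2*g)) = (2*g)*(1/(2*g)) = 1)
n(v) = 6 (n(v) = 6*1 = 6)
n(-162) + y(59) = 6 + (49 + 59) = 6 + 108 = 114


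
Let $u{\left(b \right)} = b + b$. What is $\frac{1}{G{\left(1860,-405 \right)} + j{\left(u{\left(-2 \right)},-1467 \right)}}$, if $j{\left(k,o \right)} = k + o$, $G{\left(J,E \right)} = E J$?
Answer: $- \frac{1}{754771} \approx -1.3249 \cdot 10^{-6}$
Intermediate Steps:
$u{\left(b \right)} = 2 b$
$\frac{1}{G{\left(1860,-405 \right)} + j{\left(u{\left(-2 \right)},-1467 \right)}} = \frac{1}{\left(-405\right) 1860 + \left(2 \left(-2\right) - 1467\right)} = \frac{1}{-753300 - 1471} = \frac{1}{-754771} = - \frac{1}{754771}$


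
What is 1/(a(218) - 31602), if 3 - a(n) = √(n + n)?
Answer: -31599/998496365 + 2*√109/998496365 ≈ -3.1626e-5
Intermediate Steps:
a(n) = 3 - √2*√n (a(n) = 3 - √(n + n) = 3 - √(2*n) = 3 - √2*√n)
1/(a(218) - 31602) = 1/((3 - √2*√218) - 31602) = 1/((3 - 2*√109) - 31602) = 1/(-31599 - 2*√109)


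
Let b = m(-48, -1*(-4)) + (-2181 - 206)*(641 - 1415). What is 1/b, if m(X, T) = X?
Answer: 1/1847490 ≈ 5.4127e-7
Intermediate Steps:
b = 1847490 (b = -48 + (-2181 - 206)*(641 - 1415) = -48 - 2387*(-774) = -48 + 1847538 = 1847490)
1/b = 1/1847490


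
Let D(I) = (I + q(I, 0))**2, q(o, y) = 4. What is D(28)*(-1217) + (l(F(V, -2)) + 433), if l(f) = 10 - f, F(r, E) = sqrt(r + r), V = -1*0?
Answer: -1245765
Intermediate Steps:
V = 0
F(r, E) = sqrt(2)*sqrt(r) (F(r, E) = sqrt(2*r) = sqrt(2)*sqrt(r))
D(I) = (4 + I)**2 (D(I) = (I + 4)**2 = (4 + I)**2)
D(28)*(-1217) + (l(F(V, -2)) + 433) = (4 + 28)**2*(-1217) + ((10 - sqrt(2)*sqrt(0)) + 433) = 32**2*(-1217) + ((10 - sqrt(2)*0) + 433) = 1024*(-1217) + ((10 - 1*0) + 433) = -1246208 + ((10 + 0) + 433) = -1246208 + (10 + 433) = -1246208 + 443 = -1245765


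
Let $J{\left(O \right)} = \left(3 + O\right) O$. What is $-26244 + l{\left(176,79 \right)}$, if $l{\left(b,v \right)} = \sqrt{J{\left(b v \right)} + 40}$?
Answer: $-26244 + 2 \sqrt{48340742} \approx -12339.0$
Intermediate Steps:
$J{\left(O \right)} = O \left(3 + O\right)$
$l{\left(b,v \right)} = \sqrt{40 + b v \left(3 + b v\right)}$ ($l{\left(b,v \right)} = \sqrt{b v \left(3 + b v\right) + 40} = \sqrt{40 + b v \left(3 + b v\right)}$)
$-26244 + l{\left(176,79 \right)} = -26244 + \sqrt{40 + 176 \cdot 79 \left(3 + 176 \cdot 79\right)} = -26244 + \sqrt{40 + 176 \cdot 79 \left(3 + 13904\right)} = -26244 + \sqrt{40 + 176 \cdot 79 \cdot 13907} = -26244 + \sqrt{40 + 193362928} = -26244 + \sqrt{193362968} = -26244 + 2 \sqrt{48340742}$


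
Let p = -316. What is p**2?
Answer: 99856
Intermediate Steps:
p**2 = (-316)**2 = 99856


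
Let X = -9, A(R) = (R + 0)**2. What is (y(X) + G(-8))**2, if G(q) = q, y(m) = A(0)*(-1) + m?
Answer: 289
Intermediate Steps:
A(R) = R**2
y(m) = m (y(m) = 0**2*(-1) + m = 0*(-1) + m = 0 + m = m)
(y(X) + G(-8))**2 = (-9 - 8)**2 = (-17)**2 = 289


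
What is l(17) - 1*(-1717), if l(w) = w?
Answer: 1734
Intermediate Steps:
l(17) - 1*(-1717) = 17 - 1*(-1717) = 17 + 1717 = 1734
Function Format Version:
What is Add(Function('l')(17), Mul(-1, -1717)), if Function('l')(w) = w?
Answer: 1734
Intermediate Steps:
Add(Function('l')(17), Mul(-1, -1717)) = Add(17, Mul(-1, -1717)) = Add(17, 1717) = 1734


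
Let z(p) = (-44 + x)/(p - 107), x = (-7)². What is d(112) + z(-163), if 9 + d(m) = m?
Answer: 5561/54 ≈ 102.98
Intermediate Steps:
d(m) = -9 + m
x = 49
z(p) = 5/(-107 + p) (z(p) = (-44 + 49)/(p - 107) = 5/(-107 + p))
d(112) + z(-163) = (-9 + 112) + 5/(-107 - 163) = 103 + 5/(-270) = 103 + 5*(-1/270) = 103 - 1/54 = 5561/54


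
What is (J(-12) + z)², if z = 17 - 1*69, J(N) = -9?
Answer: 3721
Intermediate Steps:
z = -52 (z = 17 - 69 = -52)
(J(-12) + z)² = (-9 - 52)² = (-61)² = 3721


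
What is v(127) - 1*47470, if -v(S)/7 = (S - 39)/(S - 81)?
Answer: -1092118/23 ≈ -47483.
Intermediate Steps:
v(S) = -7*(-39 + S)/(-81 + S) (v(S) = -7*(S - 39)/(S - 81) = -7*(-39 + S)/(-81 + S))
v(127) - 1*47470 = 7*(39 - 1*127)/(-81 + 127) - 1*47470 = 7*(39 - 127)/46 - 47470 = 7*(1/46)*(-88) - 47470 = -308/23 - 47470 = -1092118/23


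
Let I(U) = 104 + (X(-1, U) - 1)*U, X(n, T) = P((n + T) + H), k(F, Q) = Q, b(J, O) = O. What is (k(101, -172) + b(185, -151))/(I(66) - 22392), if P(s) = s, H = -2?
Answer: 323/18196 ≈ 0.017751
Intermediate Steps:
X(n, T) = -2 + T + n (X(n, T) = (n + T) - 2 = (T + n) - 2 = -2 + T + n)
I(U) = 104 + U*(-4 + U) (I(U) = 104 + ((-2 + U - 1) - 1)*U = 104 + ((-3 + U) - 1)*U = 104 + (-4 + U)*U = 104 + U*(-4 + U))
(k(101, -172) + b(185, -151))/(I(66) - 22392) = (-172 - 151)/((104 - 1*66 + 66*(-3 + 66)) - 22392) = -323/((104 - 66 + 66*63) - 22392) = -323/((104 - 66 + 4158) - 22392) = -323/(4196 - 22392) = -323/(-18196) = -323*(-1/18196) = 323/18196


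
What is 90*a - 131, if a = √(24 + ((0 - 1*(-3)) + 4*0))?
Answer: -131 + 270*√3 ≈ 336.65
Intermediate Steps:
a = 3*√3 (a = √(24 + ((0 + 3) + 0)) = √(24 + (3 + 0)) = √(24 + 3) = √27 = 3*√3 ≈ 5.1962)
90*a - 131 = 90*(3*√3) - 131 = 270*√3 - 131 = -131 + 270*√3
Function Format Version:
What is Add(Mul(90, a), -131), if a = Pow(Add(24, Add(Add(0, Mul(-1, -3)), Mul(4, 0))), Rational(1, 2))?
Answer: Add(-131, Mul(270, Pow(3, Rational(1, 2)))) ≈ 336.65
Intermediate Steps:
a = Mul(3, Pow(3, Rational(1, 2))) (a = Pow(Add(24, Add(Add(0, 3), 0)), Rational(1, 2)) = Pow(Add(24, Add(3, 0)), Rational(1, 2)) = Pow(Add(24, 3), Rational(1, 2)) = Pow(27, Rational(1, 2)) = Mul(3, Pow(3, Rational(1, 2))) ≈ 5.1962)
Add(Mul(90, a), -131) = Add(Mul(90, Mul(3, Pow(3, Rational(1, 2)))), -131) = Add(Mul(270, Pow(3, Rational(1, 2))), -131) = Add(-131, Mul(270, Pow(3, Rational(1, 2))))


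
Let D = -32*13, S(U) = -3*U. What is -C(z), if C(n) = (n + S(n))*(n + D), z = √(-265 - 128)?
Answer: -786 - 832*I*√393 ≈ -786.0 - 16494.0*I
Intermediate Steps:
D = -416
z = I*√393 (z = √(-393) = I*√393 ≈ 19.824*I)
C(n) = -2*n*(-416 + n) (C(n) = (n - 3*n)*(n - 416) = (-2*n)*(-416 + n) = -2*n*(-416 + n))
-C(z) = -2*I*√393*(416 - I*√393)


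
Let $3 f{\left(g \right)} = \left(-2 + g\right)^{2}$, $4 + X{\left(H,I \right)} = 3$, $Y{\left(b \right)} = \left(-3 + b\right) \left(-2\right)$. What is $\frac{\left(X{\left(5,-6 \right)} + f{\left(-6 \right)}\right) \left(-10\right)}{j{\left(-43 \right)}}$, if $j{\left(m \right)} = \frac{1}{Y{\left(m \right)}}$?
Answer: $- \frac{56120}{3} \approx -18707.0$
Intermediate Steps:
$Y{\left(b \right)} = 6 - 2 b$
$X{\left(H,I \right)} = -1$ ($X{\left(H,I \right)} = -4 + 3 = -1$)
$j{\left(m \right)} = \frac{1}{6 - 2 m}$
$f{\left(g \right)} = \frac{\left(-2 + g\right)^{2}}{3}$
$\frac{\left(X{\left(5,-6 \right)} + f{\left(-6 \right)}\right) \left(-10\right)}{j{\left(-43 \right)}} = \frac{\left(-1 + \frac{\left(-2 - 6\right)^{2}}{3}\right) \left(-10\right)}{\left(-1\right) \frac{1}{-6 + 2 \left(-43\right)}} = \frac{\left(-1 + \frac{\left(-8\right)^{2}}{3}\right) \left(-10\right)}{\left(-1\right) \frac{1}{-6 - 86}} = \frac{\left(-1 + \frac{1}{3} \cdot 64\right) \left(-10\right)}{\left(-1\right) \frac{1}{-92}} = \frac{\left(-1 + \frac{64}{3}\right) \left(-10\right)}{\left(-1\right) \left(- \frac{1}{92}\right)} = \frac{61}{3} \left(-10\right) \frac{1}{\frac{1}{92}} = \left(- \frac{610}{3}\right) 92 = - \frac{56120}{3}$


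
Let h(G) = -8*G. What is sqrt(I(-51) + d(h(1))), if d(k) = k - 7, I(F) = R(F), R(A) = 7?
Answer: 2*I*sqrt(2) ≈ 2.8284*I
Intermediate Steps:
I(F) = 7
d(k) = -7 + k
sqrt(I(-51) + d(h(1))) = sqrt(7 + (-7 - 8*1)) = sqrt(7 + (-7 - 8)) = sqrt(7 - 15) = sqrt(-8) = 2*I*sqrt(2)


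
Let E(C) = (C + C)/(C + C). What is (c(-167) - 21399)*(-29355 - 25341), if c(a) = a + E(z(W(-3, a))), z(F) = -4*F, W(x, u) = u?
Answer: 1179519240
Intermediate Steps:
E(C) = 1 (E(C) = (2*C)/((2*C)) = (2*C)*(1/(2*C)) = 1)
c(a) = 1 + a (c(a) = a + 1 = 1 + a)
(c(-167) - 21399)*(-29355 - 25341) = ((1 - 167) - 21399)*(-29355 - 25341) = (-166 - 21399)*(-54696) = -21565*(-54696) = 1179519240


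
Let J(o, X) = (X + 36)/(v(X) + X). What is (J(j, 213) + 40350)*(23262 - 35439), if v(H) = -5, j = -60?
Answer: -102202157673/208 ≈ -4.9136e+8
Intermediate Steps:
J(o, X) = (36 + X)/(-5 + X) (J(o, X) = (X + 36)/(-5 + X) = (36 + X)/(-5 + X))
(J(j, 213) + 40350)*(23262 - 35439) = ((36 + 213)/(-5 + 213) + 40350)*(23262 - 35439) = (249/208 + 40350)*(-12177) = (8393049/208)*(-12177) = -102202157673/208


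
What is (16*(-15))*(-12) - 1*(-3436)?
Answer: 6316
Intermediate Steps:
(16*(-15))*(-12) - 1*(-3436) = -240*(-12) + 3436 = 2880 + 3436 = 6316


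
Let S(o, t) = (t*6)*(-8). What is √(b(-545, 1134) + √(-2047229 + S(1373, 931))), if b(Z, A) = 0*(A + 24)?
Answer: 2091917^(¼)*√I ≈ 26.892 + 26.892*I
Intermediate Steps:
S(o, t) = -48*t (S(o, t) = (6*t)*(-8) = -48*t)
b(Z, A) = 0 (b(Z, A) = 0*(24 + A) = 0)
√(b(-545, 1134) + √(-2047229 + S(1373, 931))) = √(0 + √(-2047229 - 48*931)) = √(0 + √(-2047229 - 44688)) = √(0 + √(-2091917)) = √(0 + I*√2091917) = √(I*√2091917) = 2091917^(¼)*√I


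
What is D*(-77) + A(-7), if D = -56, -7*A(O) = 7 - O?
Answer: 4310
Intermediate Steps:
A(O) = -1 + O/7 (A(O) = -(7 - O)/7 = -1 + O/7)
D*(-77) + A(-7) = -56*(-77) + (-1 + (⅐)*(-7)) = 4312 + (-1 - 1) = 4312 - 2 = 4310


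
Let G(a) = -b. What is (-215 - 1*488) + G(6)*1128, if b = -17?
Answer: 18473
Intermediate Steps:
G(a) = 17 (G(a) = -1*(-17) = 17)
(-215 - 1*488) + G(6)*1128 = (-215 - 1*488) + 17*1128 = (-215 - 488) + 19176 = -703 + 19176 = 18473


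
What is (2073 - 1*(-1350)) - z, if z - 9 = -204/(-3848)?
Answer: 3284217/962 ≈ 3413.9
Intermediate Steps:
z = 8709/962 (z = 9 - 204/(-3848) = 9 - 204*(-1/3848) = 9 + 51/962 = 8709/962 ≈ 9.0530)
(2073 - 1*(-1350)) - z = (2073 - 1*(-1350)) - 1*8709/962 = (2073 + 1350) - 8709/962 = 3423 - 8709/962 = 3284217/962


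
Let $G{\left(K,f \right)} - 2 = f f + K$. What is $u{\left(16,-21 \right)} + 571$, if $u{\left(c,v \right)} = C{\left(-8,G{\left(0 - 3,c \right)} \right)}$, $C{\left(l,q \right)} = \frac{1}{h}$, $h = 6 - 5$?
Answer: $572$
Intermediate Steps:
$h = 1$
$G{\left(K,f \right)} = 2 + K + f^{2}$ ($G{\left(K,f \right)} = 2 + \left(f f + K\right) = 2 + \left(f^{2} + K\right) = 2 + \left(K + f^{2}\right) = 2 + K + f^{2}$)
$C{\left(l,q \right)} = 1$ ($C{\left(l,q \right)} = 1^{-1} = 1$)
$u{\left(c,v \right)} = 1$
$u{\left(16,-21 \right)} + 571 = 1 + 571 = 572$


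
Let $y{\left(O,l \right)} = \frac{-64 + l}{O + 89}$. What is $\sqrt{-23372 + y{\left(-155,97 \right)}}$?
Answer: $\frac{i \sqrt{93490}}{2} \approx 152.88 i$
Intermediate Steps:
$y{\left(O,l \right)} = \frac{-64 + l}{89 + O}$
$\sqrt{-23372 + y{\left(-155,97 \right)}} = \sqrt{-23372 + \frac{-64 + 97}{89 - 155}} = \sqrt{-23372 + \frac{1}{-66} \cdot 33} = \sqrt{-23372 - \frac{1}{2}} = \sqrt{- \frac{46745}{2}} = \frac{i \sqrt{93490}}{2}$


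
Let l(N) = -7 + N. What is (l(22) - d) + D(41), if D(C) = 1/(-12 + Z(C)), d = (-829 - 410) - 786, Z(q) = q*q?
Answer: 3404761/1669 ≈ 2040.0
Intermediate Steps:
Z(q) = q**2
d = -2025 (d = -1239 - 786 = -2025)
D(C) = 1/(-12 + C**2)
(l(22) - d) + D(41) = ((-7 + 22) - 1*(-2025)) + 1/(-12 + 41**2) = (15 + 2025) + 1/(-12 + 1681) = 2040 + 1/1669 = 3404761/1669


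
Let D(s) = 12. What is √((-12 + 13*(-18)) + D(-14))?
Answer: 3*I*√26 ≈ 15.297*I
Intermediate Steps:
√((-12 + 13*(-18)) + D(-14)) = √((-12 + 13*(-18)) + 12) = √((-12 - 234) + 12) = √(-246 + 12) = √(-234) = 3*I*√26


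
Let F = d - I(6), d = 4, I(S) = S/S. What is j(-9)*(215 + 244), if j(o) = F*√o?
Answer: 4131*I ≈ 4131.0*I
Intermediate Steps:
I(S) = 1
F = 3 (F = 4 - 1*1 = 4 - 1 = 3)
j(o) = 3*√o
j(-9)*(215 + 244) = (3*√(-9))*(215 + 244) = (3*(3*I))*459 = (9*I)*459 = 4131*I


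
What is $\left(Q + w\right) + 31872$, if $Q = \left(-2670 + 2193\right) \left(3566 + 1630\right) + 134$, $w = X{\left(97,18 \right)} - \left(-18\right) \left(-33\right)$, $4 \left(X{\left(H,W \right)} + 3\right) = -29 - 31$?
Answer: $-2447098$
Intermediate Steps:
$X{\left(H,W \right)} = -18$ ($X{\left(H,W \right)} = -3 + \frac{-29 - 31}{4} = -3 + \frac{1}{4} \left(-60\right) = -3 - 15 = -18$)
$w = -612$ ($w = -18 - \left(-18\right) \left(-33\right) = -18 - 594 = -612$)
$Q = -2478358$ ($Q = \left(-477\right) 5196 + 134 = -2478492 + 134 = -2478358$)
$\left(Q + w\right) + 31872 = \left(-2478358 - 612\right) + 31872 = -2478970 + 31872 = -2447098$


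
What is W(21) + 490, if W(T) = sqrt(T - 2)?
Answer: 490 + sqrt(19) ≈ 494.36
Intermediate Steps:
W(T) = sqrt(-2 + T)
W(21) + 490 = sqrt(-2 + 21) + 490 = sqrt(19) + 490 = 490 + sqrt(19)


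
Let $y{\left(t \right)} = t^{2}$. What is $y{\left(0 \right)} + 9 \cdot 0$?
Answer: $0$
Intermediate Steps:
$y{\left(0 \right)} + 9 \cdot 0 = 0^{2} + 9 \cdot 0 = 0 + 0 = 0$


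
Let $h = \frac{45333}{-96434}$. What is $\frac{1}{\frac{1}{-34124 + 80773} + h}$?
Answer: $- \frac{4498549666}{2114642683} \approx -2.1273$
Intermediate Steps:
$h = - \frac{45333}{96434}$ ($h = 45333 \left(- \frac{1}{96434}\right) = - \frac{45333}{96434} \approx -0.47009$)
$\frac{1}{\frac{1}{-34124 + 80773} + h} = \frac{1}{\frac{1}{-34124 + 80773} - \frac{45333}{96434}} = \frac{1}{\frac{1}{46649} - \frac{45333}{96434}} = \frac{1}{- \frac{2114642683}{4498549666}} = - \frac{4498549666}{2114642683}$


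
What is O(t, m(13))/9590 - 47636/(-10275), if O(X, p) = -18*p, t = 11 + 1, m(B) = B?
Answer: 331697/71925 ≈ 4.6117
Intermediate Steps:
t = 12
O(t, m(13))/9590 - 47636/(-10275) = -18*13/9590 - 47636/(-10275) = -234*1/9590 - 47636*(-1/10275) = -117/4795 + 47636/10275 = 331697/71925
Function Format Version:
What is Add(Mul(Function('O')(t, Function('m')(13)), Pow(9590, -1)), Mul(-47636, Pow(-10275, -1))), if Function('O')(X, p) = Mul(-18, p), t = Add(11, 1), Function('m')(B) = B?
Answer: Rational(331697, 71925) ≈ 4.6117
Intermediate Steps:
t = 12
Add(Mul(Function('O')(t, Function('m')(13)), Pow(9590, -1)), Mul(-47636, Pow(-10275, -1))) = Add(Mul(Mul(-18, 13), Pow(9590, -1)), Mul(-47636, Pow(-10275, -1))) = Add(Mul(-234, Rational(1, 9590)), Mul(-47636, Rational(-1, 10275))) = Add(Rational(-117, 4795), Rational(47636, 10275)) = Rational(331697, 71925)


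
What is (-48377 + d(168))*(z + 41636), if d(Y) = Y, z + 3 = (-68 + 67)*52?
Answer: -2004578429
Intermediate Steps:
z = -55 (z = -3 + (-68 + 67)*52 = -3 - 1*52 = -3 - 52 = -55)
(-48377 + d(168))*(z + 41636) = (-48377 + 168)*(-55 + 41636) = -48209*41581 = -2004578429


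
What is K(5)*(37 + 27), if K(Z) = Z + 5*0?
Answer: 320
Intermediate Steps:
K(Z) = Z (K(Z) = Z + 0 = Z)
K(5)*(37 + 27) = 5*(37 + 27) = 5*64 = 320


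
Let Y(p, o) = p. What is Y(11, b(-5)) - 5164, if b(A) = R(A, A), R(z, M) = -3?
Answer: -5153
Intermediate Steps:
b(A) = -3
Y(11, b(-5)) - 5164 = 11 - 5164 = -5153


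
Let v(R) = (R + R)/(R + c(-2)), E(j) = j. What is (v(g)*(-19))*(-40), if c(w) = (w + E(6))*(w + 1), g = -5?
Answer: 7600/9 ≈ 844.44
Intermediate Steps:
c(w) = (1 + w)*(6 + w) (c(w) = (w + 6)*(w + 1) = (6 + w)*(1 + w) = (1 + w)*(6 + w))
v(R) = 2*R/(-4 + R) (v(R) = (R + R)/(R + (6 + (-2)² + 7*(-2))) = (2*R)/(R + (6 + 4 - 14)) = (2*R)/(R - 4) = (2*R)/(-4 + R) = 2*R/(-4 + R))
(v(g)*(-19))*(-40) = ((2*(-5)/(-4 - 5))*(-19))*(-40) = ((2*(-5)/(-9))*(-19))*(-40) = ((2*(-5)*(-⅑))*(-19))*(-40) = ((10/9)*(-19))*(-40) = -190/9*(-40) = 7600/9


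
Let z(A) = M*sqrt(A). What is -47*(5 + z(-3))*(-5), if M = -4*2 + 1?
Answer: 1175 - 1645*I*sqrt(3) ≈ 1175.0 - 2849.2*I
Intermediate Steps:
M = -7 (M = -8 + 1 = -7)
z(A) = -7*sqrt(A)
-47*(5 + z(-3))*(-5) = -47*(5 - 7*I*sqrt(3))*(-5) = -47*(-25 + 35*I*sqrt(3)) = 1175 - 1645*I*sqrt(3)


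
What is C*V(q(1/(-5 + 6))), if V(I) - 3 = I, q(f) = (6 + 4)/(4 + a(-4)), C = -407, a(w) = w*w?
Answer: -2849/2 ≈ -1424.5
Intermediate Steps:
a(w) = w²
q(f) = ½ (q(f) = (6 + 4)/(4 + (-4)²) = 10/(4 + 16) = 10/20 = 10*(1/20) = ½)
V(I) = 3 + I
C*V(q(1/(-5 + 6))) = -407*(3 + ½) = -407*7/2 = -2849/2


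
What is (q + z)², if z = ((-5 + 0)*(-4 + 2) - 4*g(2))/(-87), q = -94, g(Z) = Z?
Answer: 66912400/7569 ≈ 8840.3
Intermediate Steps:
z = -2/87 (z = ((-5 + 0)*(-4 + 2) - 4*2)/(-87) = (-5*(-2) - 8)*(-1/87) = (10 - 8)*(-1/87) = 2*(-1/87) = -2/87 ≈ -0.022988)
(q + z)² = (-94 - 2/87)² = (-8180/87)² = 66912400/7569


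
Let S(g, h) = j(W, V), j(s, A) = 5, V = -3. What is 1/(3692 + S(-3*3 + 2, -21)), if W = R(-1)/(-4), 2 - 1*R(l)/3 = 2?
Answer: 1/3697 ≈ 0.00027049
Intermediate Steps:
R(l) = 0 (R(l) = 6 - 3*2 = 6 - 6 = 0)
W = 0 (W = 0/(-4) = 0*(-1/4) = 0)
S(g, h) = 5
1/(3692 + S(-3*3 + 2, -21)) = 1/(3692 + 5) = 1/3697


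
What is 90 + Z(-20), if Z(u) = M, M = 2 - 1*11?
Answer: 81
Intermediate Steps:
M = -9 (M = 2 - 11 = -9)
Z(u) = -9
90 + Z(-20) = 90 - 9 = 81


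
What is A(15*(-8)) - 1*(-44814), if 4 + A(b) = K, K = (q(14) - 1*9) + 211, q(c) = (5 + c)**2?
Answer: 45373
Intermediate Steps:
K = 563 (K = ((5 + 14)**2 - 1*9) + 211 = (19**2 - 9) + 211 = (361 - 9) + 211 = 352 + 211 = 563)
A(b) = 559 (A(b) = -4 + 563 = 559)
A(15*(-8)) - 1*(-44814) = 559 - 1*(-44814) = 559 + 44814 = 45373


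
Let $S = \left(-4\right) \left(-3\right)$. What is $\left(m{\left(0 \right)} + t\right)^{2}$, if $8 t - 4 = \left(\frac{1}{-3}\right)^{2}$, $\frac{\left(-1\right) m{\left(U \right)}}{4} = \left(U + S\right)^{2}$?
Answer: $\frac{1716859225}{5184} \approx 3.3118 \cdot 10^{5}$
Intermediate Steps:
$S = 12$
$m{\left(U \right)} = - 4 \left(12 + U\right)^{2}$ ($m{\left(U \right)} = - 4 \left(U + 12\right)^{2} = - 4 \left(12 + U\right)^{2}$)
$t = \frac{37}{72}$ ($t = \frac{1}{2} + \frac{\left(\frac{1}{-3}\right)^{2}}{8} = \frac{1}{2} + \frac{\left(- \frac{1}{3}\right)^{2}}{8} = \frac{1}{2} + \frac{1}{8} \cdot \frac{1}{9} = \frac{1}{2} + \frac{1}{72} = \frac{37}{72} \approx 0.51389$)
$\left(m{\left(0 \right)} + t\right)^{2} = \left(- 4 \left(12 + 0\right)^{2} + \frac{37}{72}\right)^{2} = \left(- 4 \cdot 12^{2} + \frac{37}{72}\right)^{2} = \left(\left(-4\right) 144 + \frac{37}{72}\right)^{2} = \left(-576 + \frac{37}{72}\right)^{2} = \left(- \frac{41435}{72}\right)^{2} = \frac{1716859225}{5184}$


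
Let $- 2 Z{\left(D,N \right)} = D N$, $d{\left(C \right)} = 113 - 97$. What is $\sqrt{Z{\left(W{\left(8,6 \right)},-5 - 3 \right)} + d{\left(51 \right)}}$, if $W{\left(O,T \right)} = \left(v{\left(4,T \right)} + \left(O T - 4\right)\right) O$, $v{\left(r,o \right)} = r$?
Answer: $4 \sqrt{97} \approx 39.395$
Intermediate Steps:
$d{\left(C \right)} = 16$ ($d{\left(C \right)} = 113 - 97 = 16$)
$W{\left(O,T \right)} = T O^{2}$ ($W{\left(O,T \right)} = \left(4 + \left(O T - 4\right)\right) O = \left(4 + \left(-4 + O T\right)\right) O = O T O = T O^{2}$)
$Z{\left(D,N \right)} = - \frac{D N}{2}$
$\sqrt{Z{\left(W{\left(8,6 \right)},-5 - 3 \right)} + d{\left(51 \right)}} = \sqrt{- \frac{6 \cdot 8^{2} \left(-5 - 3\right)}{2} + 16} = \sqrt{- \frac{6 \cdot 64 \left(-5 - 3\right)}{2} + 16} = \sqrt{\left(- \frac{1}{2}\right) 384 \left(-8\right) + 16} = \sqrt{1536 + 16} = \sqrt{1552} = 4 \sqrt{97}$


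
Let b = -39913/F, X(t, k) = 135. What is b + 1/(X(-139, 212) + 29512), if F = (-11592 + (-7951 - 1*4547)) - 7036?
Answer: 1183331837/922792522 ≈ 1.2823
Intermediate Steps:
F = -31126 (F = (-11592 + (-7951 - 4547)) - 7036 = (-11592 - 12498) - 7036 = -24090 - 7036 = -31126)
b = 39913/31126 (b = -39913/(-31126) = -39913*(-1/31126) = 39913/31126 ≈ 1.2823)
b + 1/(X(-139, 212) + 29512) = 39913/31126 + 1/(135 + 29512) = 39913/31126 + 1/29647 = 1183331837/922792522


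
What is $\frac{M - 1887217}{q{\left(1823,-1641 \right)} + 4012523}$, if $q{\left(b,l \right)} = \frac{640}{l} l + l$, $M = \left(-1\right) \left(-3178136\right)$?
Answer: $\frac{1290919}{4011522} \approx 0.3218$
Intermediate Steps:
$M = 3178136$
$q{\left(b,l \right)} = 640 + l$
$\frac{M - 1887217}{q{\left(1823,-1641 \right)} + 4012523} = \frac{3178136 - 1887217}{\left(640 - 1641\right) + 4012523} = \frac{1290919}{-1001 + 4012523} = \frac{1290919}{4011522}$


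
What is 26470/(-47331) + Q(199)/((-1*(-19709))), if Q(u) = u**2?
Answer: 1352657701/932846679 ≈ 1.4500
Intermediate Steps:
26470/(-47331) + Q(199)/((-1*(-19709))) = 26470/(-47331) + 199**2/((-1*(-19709))) = 26470*(-1/47331) + 39601/19709 = -26470/47331 + 39601*(1/19709) = -26470/47331 + 39601/19709 = 1352657701/932846679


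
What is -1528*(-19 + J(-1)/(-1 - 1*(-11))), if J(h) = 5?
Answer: 28268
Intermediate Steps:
-1528*(-19 + J(-1)/(-1 - 1*(-11))) = -1528*(-19 + 5/(-1 - 1*(-11))) = -1528*(-19 + 5/(-1 + 11)) = -1528*(-19 + 5/10) = -1528*(-19 + 5*(⅒)) = -1528*(-19 + ½) = -1528*(-37/2) = 28268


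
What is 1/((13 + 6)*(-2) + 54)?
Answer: 1/16 ≈ 0.062500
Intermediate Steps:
1/((13 + 6)*(-2) + 54) = 1/(19*(-2) + 54) = 1/(-38 + 54) = 1/16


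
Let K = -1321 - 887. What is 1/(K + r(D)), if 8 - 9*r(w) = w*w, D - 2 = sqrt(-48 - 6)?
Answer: 9*I/(2*(-9907*I + 6*sqrt(6))) ≈ -0.00045422 + 6.7384e-7*I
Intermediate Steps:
D = 2 + 3*I*sqrt(6) (D = 2 + sqrt(-48 - 6) = 2 + sqrt(-54) = 2 + 3*I*sqrt(6) ≈ 2.0 + 7.3485*I)
r(w) = 8/9 - w**2/9 (r(w) = 8/9 - w*w/9 = 8/9 - w**2/9)
K = -2208
1/(K + r(D)) = 1/(-2208 + (8/9 - (2 + 3*I*sqrt(6))**2/9)) = 1/(-19864/9 - (2 + 3*I*sqrt(6))**2/9)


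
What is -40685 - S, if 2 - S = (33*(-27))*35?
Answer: -71872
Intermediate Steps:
S = 31187 (S = 2 - 33*(-27)*35 = 2 - (-891)*35 = 2 - 1*(-31185) = 2 + 31185 = 31187)
-40685 - S = -40685 - 1*31187 = -40685 - 31187 = -71872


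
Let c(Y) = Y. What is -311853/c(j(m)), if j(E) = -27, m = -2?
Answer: 103951/9 ≈ 11550.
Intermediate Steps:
-311853/c(j(m)) = -311853/(-27) = -311853*(-1/27) = 103951/9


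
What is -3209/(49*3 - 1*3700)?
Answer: 3209/3553 ≈ 0.90318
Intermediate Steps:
-3209/(49*3 - 1*3700) = -3209/(147 - 3700) = -3209/(-3553) = -3209*(-1/3553) = 3209/3553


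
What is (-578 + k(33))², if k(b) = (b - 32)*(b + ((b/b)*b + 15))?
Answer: 247009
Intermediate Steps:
k(b) = (-32 + b)*(15 + 2*b) (k(b) = (-32 + b)*(b + (1*b + 15)) = (-32 + b)*(b + (b + 15)) = (-32 + b)*(b + (15 + b)) = (-32 + b)*(15 + 2*b))
(-578 + k(33))² = (-578 + (-480 - 49*33 + 2*33²))² = (-578 + (-480 - 1617 + 2*1089))² = (-578 + (-480 - 1617 + 2178))² = (-578 + 81)² = (-497)² = 247009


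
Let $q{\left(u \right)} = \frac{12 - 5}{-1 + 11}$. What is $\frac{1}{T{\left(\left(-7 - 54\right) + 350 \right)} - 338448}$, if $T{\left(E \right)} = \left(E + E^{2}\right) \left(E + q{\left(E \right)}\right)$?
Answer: $\frac{1}{23941309} \approx 4.1769 \cdot 10^{-8}$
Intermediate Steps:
$q{\left(u \right)} = \frac{7}{10}$
$T{\left(E \right)} = \left(\frac{7}{10} + E\right) \left(E + E^{2}\right)$ ($T{\left(E \right)} = \left(E + E^{2}\right) \left(E + \frac{7}{10}\right) = \left(E + E^{2}\right) \left(\frac{7}{10} + E\right) = \left(\frac{7}{10} + E\right) \left(E + E^{2}\right)$)
$\frac{1}{T{\left(\left(-7 - 54\right) + 350 \right)} - 338448} = \frac{1}{\frac{\left(\left(-7 - 54\right) + 350\right) \left(7 + 10 \left(\left(-7 - 54\right) + 350\right)^{2} + 17 \left(\left(-7 - 54\right) + 350\right)\right)}{10} - 338448} = \frac{1}{\frac{\left(-61 + 350\right) \left(7 + 10 \left(-61 + 350\right)^{2} + 17 \left(-61 + 350\right)\right)}{10} - 338448} = \frac{1}{\frac{1}{10} \cdot 289 \left(7 + 10 \cdot 289^{2} + 17 \cdot 289\right) - 338448} = \frac{1}{\frac{1}{10} \cdot 289 \left(7 + 10 \cdot 83521 + 4913\right) - 338448} = \frac{1}{\frac{1}{10} \cdot 289 \left(7 + 835210 + 4913\right) - 338448} = \frac{1}{\frac{1}{10} \cdot 289 \cdot 840130 - 338448} = \frac{1}{24279757 - 338448} = \frac{1}{23941309}$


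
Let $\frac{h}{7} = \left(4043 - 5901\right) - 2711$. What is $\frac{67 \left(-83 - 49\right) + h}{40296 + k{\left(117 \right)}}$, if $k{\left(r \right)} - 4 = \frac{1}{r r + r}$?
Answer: $- \frac{563657562}{556381801} \approx -1.0131$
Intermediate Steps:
$h = -31983$ ($h = 7 \left(\left(4043 - 5901\right) - 2711\right) = 7 \left(-1858 - 2711\right) = 7 \left(-4569\right) = -31983$)
$k{\left(r \right)} = 4 + \frac{1}{r + r^{2}}$ ($k{\left(r \right)} = 4 + \frac{1}{r r + r} = 4 + \frac{1}{r^{2} + r} = 4 + \frac{1}{r + r^{2}}$)
$\frac{67 \left(-83 - 49\right) + h}{40296 + k{\left(117 \right)}} = \frac{67 \left(-83 - 49\right) - 31983}{40296 + \frac{1 + 4 \cdot 117 + 4 \cdot 117^{2}}{117 \left(1 + 117\right)}} = \frac{67 \left(-132\right) - 31983}{40296 + \frac{1 + 468 + 4 \cdot 13689}{117 \cdot 118}} = \frac{-8844 - 31983}{40296 + \frac{1}{117} \cdot \frac{1}{118} \left(1 + 468 + 54756\right)} = - \frac{40827}{40296 + \frac{1}{117} \cdot \frac{1}{118} \cdot 55225} = - \frac{40827}{40296 + \frac{55225}{13806}} = - \frac{40827}{\frac{556381801}{13806}} = \left(-40827\right) \frac{13806}{556381801} = - \frac{563657562}{556381801}$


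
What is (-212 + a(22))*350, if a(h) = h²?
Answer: 95200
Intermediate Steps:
(-212 + a(22))*350 = (-212 + 22²)*350 = (-212 + 484)*350 = 272*350 = 95200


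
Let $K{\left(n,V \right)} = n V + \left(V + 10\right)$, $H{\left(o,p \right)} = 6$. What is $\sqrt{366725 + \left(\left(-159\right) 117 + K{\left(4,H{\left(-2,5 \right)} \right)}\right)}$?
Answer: $\sqrt{348162} \approx 590.05$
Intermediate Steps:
$K{\left(n,V \right)} = 10 + V + V n$ ($K{\left(n,V \right)} = V n + \left(10 + V\right) = 10 + V + V n$)
$\sqrt{366725 + \left(\left(-159\right) 117 + K{\left(4,H{\left(-2,5 \right)} \right)}\right)} = \sqrt{366725 + \left(\left(-159\right) 117 + \left(10 + 6 + 6 \cdot 4\right)\right)} = \sqrt{366725 + \left(-18603 + \left(10 + 6 + 24\right)\right)} = \sqrt{366725 + \left(-18603 + 40\right)} = \sqrt{366725 - 18563} = \sqrt{348162}$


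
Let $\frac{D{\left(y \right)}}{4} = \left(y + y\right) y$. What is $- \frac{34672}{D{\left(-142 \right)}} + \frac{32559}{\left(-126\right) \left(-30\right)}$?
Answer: $\frac{53344763}{6351660} \approx 8.3986$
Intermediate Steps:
$D{\left(y \right)} = 8 y^{2}$ ($D{\left(y \right)} = 4 \left(y + y\right) y = 4 \cdot 2 y y = 4 \cdot 2 y^{2} = 8 y^{2}$)
$- \frac{34672}{D{\left(-142 \right)}} + \frac{32559}{\left(-126\right) \left(-30\right)} = - \frac{34672}{8 \left(-142\right)^{2}} + \frac{32559}{\left(-126\right) \left(-30\right)} = - \frac{34672}{8 \cdot 20164} + \frac{32559}{3780} = - \frac{34672}{161312} + 32559 \cdot \frac{1}{3780} = \left(-34672\right) \frac{1}{161312} + \frac{10853}{1260} = - \frac{2167}{10082} + \frac{10853}{1260} = \frac{53344763}{6351660}$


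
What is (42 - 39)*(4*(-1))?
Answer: -12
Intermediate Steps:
(42 - 39)*(4*(-1)) = 3*(-4) = -12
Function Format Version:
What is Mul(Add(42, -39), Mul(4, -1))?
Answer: -12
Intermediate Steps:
Mul(Add(42, -39), Mul(4, -1)) = Mul(3, -4) = -12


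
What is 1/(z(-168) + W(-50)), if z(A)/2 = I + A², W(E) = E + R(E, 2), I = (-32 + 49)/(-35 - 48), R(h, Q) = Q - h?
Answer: 83/4685316 ≈ 1.7715e-5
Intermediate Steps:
I = -17/83 (I = 17/(-83) = 17*(-1/83) = -17/83 ≈ -0.20482)
W(E) = 2 (W(E) = E + (2 - E) = 2)
z(A) = -34/83 + 2*A² (z(A) = 2*(-17/83 + A²) = -34/83 + 2*A²)
1/(z(-168) + W(-50)) = 1/((-34/83 + 2*(-168)²) + 2) = 1/((-34/83 + 2*28224) + 2) = 1/((-34/83 + 56448) + 2) = 1/(4685150/83 + 2) = 1/(4685316/83) = 83/4685316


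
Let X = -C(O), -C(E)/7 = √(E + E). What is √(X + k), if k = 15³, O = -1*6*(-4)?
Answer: √(3375 + 28*√3) ≈ 58.511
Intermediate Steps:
O = 24 (O = -6*(-4) = 24)
k = 3375
C(E) = -7*√2*√E (C(E) = -7*√(E + E) = -7*√2*√E)
X = 28*√3 (X = -(-7)*√2*√24 = -(-7)*√2*2*√6 = -(-28)*√3 = 28*√3 ≈ 48.497)
√(X + k) = √(28*√3 + 3375) = √(3375 + 28*√3)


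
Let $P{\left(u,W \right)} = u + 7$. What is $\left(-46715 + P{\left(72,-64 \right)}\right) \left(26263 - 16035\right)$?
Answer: $-476993008$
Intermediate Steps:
$P{\left(u,W \right)} = 7 + u$
$\left(-46715 + P{\left(72,-64 \right)}\right) \left(26263 - 16035\right) = \left(-46715 + \left(7 + 72\right)\right) \left(26263 - 16035\right) = \left(-46715 + 79\right) 10228 = \left(-46636\right) 10228 = -476993008$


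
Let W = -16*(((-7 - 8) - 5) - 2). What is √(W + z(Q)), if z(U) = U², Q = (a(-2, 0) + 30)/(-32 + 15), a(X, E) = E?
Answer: 2*√25657/17 ≈ 18.844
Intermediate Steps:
W = 352 (W = -16*((-15 - 5) - 2) = -16*(-20 - 2) = -16*(-22) = 352)
Q = -30/17 (Q = (0 + 30)/(-32 + 15) = 30/(-17) = 30*(-1/17) = -30/17 ≈ -1.7647)
√(W + z(Q)) = √(352 + (-30/17)²) = √(352 + 900/289) = √(102628/289) = 2*√25657/17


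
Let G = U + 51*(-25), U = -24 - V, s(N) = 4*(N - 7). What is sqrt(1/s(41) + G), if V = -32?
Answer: I*sqrt(5858574)/68 ≈ 35.595*I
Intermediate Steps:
s(N) = -28 + 4*N (s(N) = 4*(-7 + N) = -28 + 4*N)
U = 8 (U = -24 - 1*(-32) = -24 + 32 = 8)
G = -1267 (G = 8 + 51*(-25) = 8 - 1275 = -1267)
sqrt(1/s(41) + G) = sqrt(1/(-28 + 4*41) - 1267) = sqrt(1/(-28 + 164) - 1267) = sqrt(1/136 - 1267) = sqrt(-172311/136) = I*sqrt(5858574)/68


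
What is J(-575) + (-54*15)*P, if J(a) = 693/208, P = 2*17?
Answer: -5727627/208 ≈ -27537.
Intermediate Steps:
P = 34
J(a) = 693/208 (J(a) = 693*(1/208) = 693/208)
J(-575) + (-54*15)*P = 693/208 - 54*15*34 = 693/208 - 810*34 = 693/208 - 27540 = -5727627/208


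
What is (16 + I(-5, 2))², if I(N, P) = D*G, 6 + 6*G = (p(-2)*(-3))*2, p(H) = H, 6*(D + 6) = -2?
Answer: 841/9 ≈ 93.444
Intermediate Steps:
D = -19/3 (D = -6 + (⅙)*(-2) = -6 - ⅓ = -19/3 ≈ -6.3333)
G = 1 (G = -1 + (-2*(-3)*2)/6 = -1 + (6*2)/6 = -1 + (⅙)*12 = -1 + 2 = 1)
I(N, P) = -19/3 (I(N, P) = -19/3*1 = -19/3)
(16 + I(-5, 2))² = (16 - 19/3)² = (29/3)² = 841/9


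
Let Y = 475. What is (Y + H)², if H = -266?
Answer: 43681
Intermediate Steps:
(Y + H)² = (475 - 266)² = 209² = 43681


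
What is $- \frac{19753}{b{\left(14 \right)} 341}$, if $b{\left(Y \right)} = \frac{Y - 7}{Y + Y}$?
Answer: $- \frac{79012}{341} \approx -231.71$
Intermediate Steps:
$b{\left(Y \right)} = \frac{-7 + Y}{2 Y}$
$- \frac{19753}{b{\left(14 \right)} 341} = - \frac{19753}{\frac{-7 + 14}{2 \cdot 14} \cdot 341} = - \frac{19753}{\frac{1}{2} \cdot \frac{1}{14} \cdot 7 \cdot 341} = - \frac{19753}{\frac{1}{4} \cdot 341} = - \frac{19753}{\frac{341}{4}} = \left(-19753\right) \frac{4}{341} = - \frac{79012}{341}$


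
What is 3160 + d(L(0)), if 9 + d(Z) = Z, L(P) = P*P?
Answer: 3151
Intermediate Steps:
L(P) = P²
d(Z) = -9 + Z
3160 + d(L(0)) = 3160 + (-9 + 0²) = 3160 + (-9 + 0) = 3160 - 9 = 3151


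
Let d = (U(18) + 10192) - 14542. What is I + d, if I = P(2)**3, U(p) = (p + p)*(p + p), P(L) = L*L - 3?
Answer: -3053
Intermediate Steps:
P(L) = -3 + L**2 (P(L) = L**2 - 3 = -3 + L**2)
U(p) = 4*p**2 (U(p) = (2*p)*(2*p) = 4*p**2)
d = -3054 (d = (4*18**2 + 10192) - 14542 = (4*324 + 10192) - 14542 = (1296 + 10192) - 14542 = 11488 - 14542 = -3054)
I = 1 (I = (-3 + 2**2)**3 = (-3 + 4)**3 = 1**3 = 1)
I + d = 1 - 3054 = -3053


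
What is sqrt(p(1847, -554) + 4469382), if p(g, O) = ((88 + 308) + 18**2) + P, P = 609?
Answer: 7*sqrt(91239) ≈ 2114.4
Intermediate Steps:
p(g, O) = 1329 (p(g, O) = ((88 + 308) + 18**2) + 609 = (396 + 324) + 609 = 720 + 609 = 1329)
sqrt(p(1847, -554) + 4469382) = sqrt(1329 + 4469382) = sqrt(4470711) = 7*sqrt(91239)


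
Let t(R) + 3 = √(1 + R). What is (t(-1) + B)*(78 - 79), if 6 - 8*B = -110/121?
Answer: 47/22 ≈ 2.1364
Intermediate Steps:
B = 19/22 (B = ¾ - (-55)/(4*121) = ¾ - ⅛*(-10/11) = ¾ + 5/44 = 19/22 ≈ 0.86364)
t(R) = -3 + √(1 + R)
(t(-1) + B)*(78 - 79) = ((-3 + √(1 - 1)) + 19/22)*(78 - 79) = ((-3 + √0) + 19/22)*(-1) = ((-3 + 0) + 19/22)*(-1) = (-3 + 19/22)*(-1) = -47/22*(-1) = 47/22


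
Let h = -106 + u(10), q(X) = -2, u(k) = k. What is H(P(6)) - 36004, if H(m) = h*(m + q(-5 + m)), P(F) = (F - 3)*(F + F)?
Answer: -39268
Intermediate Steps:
h = -96 (h = -106 + 10 = -96)
P(F) = 2*F*(-3 + F) (P(F) = (-3 + F)*(2*F) = 2*F*(-3 + F))
H(m) = 192 - 96*m (H(m) = -96*(m - 2) = -96*(-2 + m) = 192 - 96*m)
H(P(6)) - 36004 = (192 - 192*6*(-3 + 6)) - 36004 = (192 - 192*6*3) - 36004 = (192 - 96*36) - 36004 = (192 - 3456) - 36004 = -3264 - 36004 = -39268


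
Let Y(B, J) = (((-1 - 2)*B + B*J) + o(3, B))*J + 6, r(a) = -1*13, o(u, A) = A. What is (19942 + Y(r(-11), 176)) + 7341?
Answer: -370823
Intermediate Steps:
r(a) = -13
Y(B, J) = 6 + J*(-2*B + B*J) (Y(B, J) = (((-1 - 2)*B + B*J) + B)*J + 6 = ((-3*B + B*J) + B)*J + 6 = (-2*B + B*J)*J + 6 = J*(-2*B + B*J) + 6 = 6 + J*(-2*B + B*J))
(19942 + Y(r(-11), 176)) + 7341 = (19942 + (6 - 13*176² - 2*(-13)*176)) + 7341 = (19942 + (6 - 13*30976 + 4576)) + 7341 = (19942 + (6 - 402688 + 4576)) + 7341 = (19942 - 398106) + 7341 = -378164 + 7341 = -370823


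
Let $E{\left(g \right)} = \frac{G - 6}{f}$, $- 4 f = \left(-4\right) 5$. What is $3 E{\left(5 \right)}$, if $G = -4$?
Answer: $-6$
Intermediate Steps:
$f = 5$ ($f = - \frac{\left(-4\right) 5}{4} = \left(- \frac{1}{4}\right) \left(-20\right) = 5$)
$E{\left(g \right)} = -2$ ($E{\left(g \right)} = \frac{-4 - 6}{5} = \left(-4 - 6\right) \frac{1}{5} = \left(-10\right) \frac{1}{5} = -2$)
$3 E{\left(5 \right)} = 3 \left(-2\right) = -6$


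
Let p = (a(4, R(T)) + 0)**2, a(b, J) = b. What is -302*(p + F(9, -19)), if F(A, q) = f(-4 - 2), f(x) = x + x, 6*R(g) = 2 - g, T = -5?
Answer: -1208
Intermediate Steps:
R(g) = 1/3 - g/6 (R(g) = (2 - g)/6 = 1/3 - g/6)
f(x) = 2*x
F(A, q) = -12 (F(A, q) = 2*(-4 - 2) = 2*(-6) = -12)
p = 16 (p = (4 + 0)**2 = 4**2 = 16)
-302*(p + F(9, -19)) = -302*(16 - 12) = -302*4 = -1208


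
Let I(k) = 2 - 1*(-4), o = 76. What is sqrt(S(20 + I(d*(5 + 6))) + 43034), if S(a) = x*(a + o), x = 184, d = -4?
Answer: sqrt(61802) ≈ 248.60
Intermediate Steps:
I(k) = 6 (I(k) = 2 + 4 = 6)
S(a) = 13984 + 184*a (S(a) = 184*(a + 76) = 184*(76 + a) = 13984 + 184*a)
sqrt(S(20 + I(d*(5 + 6))) + 43034) = sqrt((13984 + 184*(20 + 6)) + 43034) = sqrt((13984 + 184*26) + 43034) = sqrt((13984 + 4784) + 43034) = sqrt(18768 + 43034) = sqrt(61802)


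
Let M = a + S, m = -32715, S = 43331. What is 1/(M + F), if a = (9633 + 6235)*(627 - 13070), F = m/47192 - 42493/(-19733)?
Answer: -931239736/183828764735376487 ≈ -5.0658e-9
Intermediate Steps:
F = 1359764561/931239736 (F = -32715/47192 - 42493/(-19733) = -32715*1/47192 - 42493*(-1/19733) = -32715/47192 + 42493/19733 = 1359764561/931239736 ≈ 1.4602)
a = -197445524 (a = 15868*(-12443) = -197445524)
M = -197402193 (M = -197445524 + 43331 = -197402193)
1/(M + F) = 1/(-197402193 + 1359764561/931239736) = 1/(-183828764735376487/931239736) = -931239736/183828764735376487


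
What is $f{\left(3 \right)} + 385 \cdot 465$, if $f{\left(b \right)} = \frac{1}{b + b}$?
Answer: $\frac{1074151}{6} \approx 1.7903 \cdot 10^{5}$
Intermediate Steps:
$f{\left(b \right)} = \frac{1}{2 b}$
$f{\left(3 \right)} + 385 \cdot 465 = \frac{1}{2 \cdot 3} + 385 \cdot 465 = \frac{1}{2} \cdot \frac{1}{3} + 179025 = \frac{1}{6} + 179025 = \frac{1074151}{6}$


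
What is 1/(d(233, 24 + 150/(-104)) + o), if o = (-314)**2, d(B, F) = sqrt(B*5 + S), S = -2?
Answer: 98596/9721170053 - sqrt(1163)/9721170053 ≈ 1.0139e-5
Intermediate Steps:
d(B, F) = sqrt(-2 + 5*B) (d(B, F) = sqrt(B*5 - 2) = sqrt(5*B - 2) = sqrt(-2 + 5*B))
o = 98596
1/(d(233, 24 + 150/(-104)) + o) = 1/(sqrt(-2 + 5*233) + 98596) = 1/(sqrt(-2 + 1165) + 98596) = 1/(sqrt(1163) + 98596) = 1/(98596 + sqrt(1163))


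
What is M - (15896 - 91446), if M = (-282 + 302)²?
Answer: 75950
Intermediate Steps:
M = 400 (M = 20² = 400)
M - (15896 - 91446) = 400 - (15896 - 91446) = 400 - 1*(-75550) = 400 + 75550 = 75950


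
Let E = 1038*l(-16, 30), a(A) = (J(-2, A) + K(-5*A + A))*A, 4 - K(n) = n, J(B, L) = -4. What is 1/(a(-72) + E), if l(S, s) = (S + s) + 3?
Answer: 1/38382 ≈ 2.6054e-5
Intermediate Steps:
K(n) = 4 - n
l(S, s) = 3 + S + s
a(A) = 4*A² (a(A) = (-4 + (4 - (-5*A + A)))*A = (-4 + (4 - (-4)*A))*A = (-4 + (4 + 4*A))*A = (4*A)*A = 4*A²)
E = 17646 (E = 1038*(3 - 16 + 30) = 1038*17 = 17646)
1/(a(-72) + E) = 1/(4*(-72)² + 17646) = 1/(4*5184 + 17646) = 1/(20736 + 17646) = 1/38382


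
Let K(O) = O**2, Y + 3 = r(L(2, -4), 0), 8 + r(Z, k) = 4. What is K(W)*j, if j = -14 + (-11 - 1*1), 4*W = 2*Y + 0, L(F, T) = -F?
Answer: -637/2 ≈ -318.50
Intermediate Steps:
r(Z, k) = -4 (r(Z, k) = -8 + 4 = -4)
Y = -7 (Y = -3 - 4 = -7)
W = -7/2 (W = (2*(-7) + 0)/4 = (-14 + 0)/4 = (1/4)*(-14) = -7/2 ≈ -3.5000)
j = -26 (j = -14 + (-11 - 1) = -14 - 12 = -26)
K(W)*j = (-7/2)**2*(-26) = (49/4)*(-26) = -637/2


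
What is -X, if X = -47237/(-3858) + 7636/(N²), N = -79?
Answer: -324265805/24077778 ≈ -13.467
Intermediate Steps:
X = 324265805/24077778 (X = -47237/(-3858) + 7636/((-79)²) = -47237*(-1/3858) + 7636/6241 = 47237/3858 + 7636*(1/6241) = 47237/3858 + 7636/6241 = 324265805/24077778 ≈ 13.467)
-X = -1*324265805/24077778 = -324265805/24077778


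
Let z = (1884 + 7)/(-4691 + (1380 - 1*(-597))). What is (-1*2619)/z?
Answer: 7107966/1891 ≈ 3758.8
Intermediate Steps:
z = -1891/2714 (z = 1891/(-4691 + (1380 + 597)) = 1891/(-4691 + 1977) = 1891/(-2714) = 1891*(-1/2714) = -1891/2714 ≈ -0.69676)
(-1*2619)/z = (-1*2619)/(-1891/2714) = -2619*(-2714/1891) = 7107966/1891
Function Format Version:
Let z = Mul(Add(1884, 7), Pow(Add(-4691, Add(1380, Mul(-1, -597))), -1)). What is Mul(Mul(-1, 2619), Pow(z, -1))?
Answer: Rational(7107966, 1891) ≈ 3758.8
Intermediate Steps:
z = Rational(-1891, 2714) (z = Mul(1891, Pow(Add(-4691, Add(1380, 597)), -1)) = Mul(1891, Pow(Add(-4691, 1977), -1)) = Mul(1891, Pow(-2714, -1)) = Mul(1891, Rational(-1, 2714)) = Rational(-1891, 2714) ≈ -0.69676)
Mul(Mul(-1, 2619), Pow(z, -1)) = Mul(Mul(-1, 2619), Pow(Rational(-1891, 2714), -1)) = Mul(-2619, Rational(-2714, 1891)) = Rational(7107966, 1891)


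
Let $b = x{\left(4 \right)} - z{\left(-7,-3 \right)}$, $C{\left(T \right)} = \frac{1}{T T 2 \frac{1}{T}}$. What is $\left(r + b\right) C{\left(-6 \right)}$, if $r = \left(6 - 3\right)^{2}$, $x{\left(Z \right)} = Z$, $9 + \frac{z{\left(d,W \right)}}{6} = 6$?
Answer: $- \frac{31}{12} \approx -2.5833$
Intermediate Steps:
$z{\left(d,W \right)} = -18$ ($z{\left(d,W \right)} = -54 + 6 \cdot 6 = -54 + 36 = -18$)
$r = 9$ ($r = 3^{2} = 9$)
$C{\left(T \right)} = \frac{1}{2 T}$ ($C{\left(T \right)} = \frac{1}{T^{2} \cdot 2 \frac{1}{T}} = \frac{1}{2 T^{2} \frac{1}{T}} = \frac{1}{2 T}$)
$b = 22$ ($b = 4 - -18 = 4 + 18 = 22$)
$\left(r + b\right) C{\left(-6 \right)} = \left(9 + 22\right) \frac{1}{2 \left(-6\right)} = 31 \cdot \frac{1}{2} \left(- \frac{1}{6}\right) = 31 \left(- \frac{1}{12}\right) = - \frac{31}{12}$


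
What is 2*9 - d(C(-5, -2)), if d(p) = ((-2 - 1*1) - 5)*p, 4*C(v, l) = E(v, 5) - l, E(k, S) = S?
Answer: 32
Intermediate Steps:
C(v, l) = 5/4 - l/4 (C(v, l) = (5 - l)/4 = 5/4 - l/4)
d(p) = -8*p (d(p) = ((-2 - 1) - 5)*p = (-3 - 5)*p = -8*p)
2*9 - d(C(-5, -2)) = 2*9 - (-8)*(5/4 - ¼*(-2)) = 18 - (-8)*(5/4 + ½) = 18 - (-8)*7/4 = 18 - 1*(-14) = 18 + 14 = 32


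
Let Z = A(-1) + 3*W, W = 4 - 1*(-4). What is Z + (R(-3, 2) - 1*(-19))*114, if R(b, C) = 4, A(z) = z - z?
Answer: 2646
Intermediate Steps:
A(z) = 0
W = 8 (W = 4 + 4 = 8)
Z = 24 (Z = 0 + 3*8 = 0 + 24 = 24)
Z + (R(-3, 2) - 1*(-19))*114 = 24 + (4 - 1*(-19))*114 = 24 + (4 + 19)*114 = 24 + 23*114 = 24 + 2622 = 2646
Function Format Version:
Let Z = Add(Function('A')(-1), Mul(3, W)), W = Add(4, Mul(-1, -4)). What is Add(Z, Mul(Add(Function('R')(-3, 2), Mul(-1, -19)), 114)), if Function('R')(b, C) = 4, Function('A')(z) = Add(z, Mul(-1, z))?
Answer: 2646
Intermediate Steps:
Function('A')(z) = 0
W = 8 (W = Add(4, 4) = 8)
Z = 24 (Z = Add(0, Mul(3, 8)) = Add(0, 24) = 24)
Add(Z, Mul(Add(Function('R')(-3, 2), Mul(-1, -19)), 114)) = Add(24, Mul(Add(4, Mul(-1, -19)), 114)) = Add(24, Mul(Add(4, 19), 114)) = Add(24, Mul(23, 114)) = Add(24, 2622) = 2646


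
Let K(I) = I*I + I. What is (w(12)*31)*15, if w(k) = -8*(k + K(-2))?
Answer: -52080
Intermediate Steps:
K(I) = I + I² (K(I) = I² + I = I + I²)
w(k) = -16 - 8*k (w(k) = -8*(k - 2*(1 - 2)) = -8*(k - 2*(-1)) = -8*(k + 2) = -8*(2 + k) = -16 - 8*k)
(w(12)*31)*15 = ((-16 - 8*12)*31)*15 = ((-16 - 96)*31)*15 = -112*31*15 = -3472*15 = -52080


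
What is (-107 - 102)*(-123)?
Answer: 25707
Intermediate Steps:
(-107 - 102)*(-123) = -209*(-123) = 25707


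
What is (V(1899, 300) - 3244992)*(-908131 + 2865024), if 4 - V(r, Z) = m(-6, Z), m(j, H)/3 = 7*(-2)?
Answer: -6350012112778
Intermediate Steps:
m(j, H) = -42 (m(j, H) = 3*(7*(-2)) = 3*(-14) = -42)
V(r, Z) = 46 (V(r, Z) = 4 - 1*(-42) = 4 + 42 = 46)
(V(1899, 300) - 3244992)*(-908131 + 2865024) = (46 - 3244992)*(-908131 + 2865024) = -3244946*1956893 = -6350012112778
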